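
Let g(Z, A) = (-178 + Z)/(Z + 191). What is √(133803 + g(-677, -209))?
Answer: √43352742/18 ≈ 365.79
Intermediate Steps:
g(Z, A) = (-178 + Z)/(191 + Z)
√(133803 + g(-677, -209)) = √(133803 + (-178 - 677)/(191 - 677)) = √(133803 - 855/(-486)) = √(133803 - 1/486*(-855)) = √(133803 + 95/54) = √(7225457/54) = √43352742/18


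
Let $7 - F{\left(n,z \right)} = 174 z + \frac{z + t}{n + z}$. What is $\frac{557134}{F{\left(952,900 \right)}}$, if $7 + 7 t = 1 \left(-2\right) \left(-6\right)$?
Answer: $- \frac{7222685176}{2030077957} \approx -3.5578$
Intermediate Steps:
$t = \frac{5}{7}$ ($t = -1 + \frac{1 \left(-2\right) \left(-6\right)}{7} = -1 + \frac{\left(-2\right) \left(-6\right)}{7} = -1 + \frac{1}{7} \cdot 12 = -1 + \frac{12}{7} = \frac{5}{7} \approx 0.71429$)
$F{\left(n,z \right)} = 7 - 174 z - \frac{\frac{5}{7} + z}{n + z}$ ($F{\left(n,z \right)} = 7 - \left(174 z + \frac{z + \frac{5}{7}}{n + z}\right) = 7 - \left(174 z + \frac{\frac{5}{7} + z}{n + z}\right) = 7 - 174 z - \frac{\frac{5}{7} + z}{n + z}$)
$\frac{557134}{F{\left(952,900 \right)}} = \frac{557134}{\frac{1}{952 + 900} \left(- \frac{5}{7} - 174 \cdot 900^{2} + 6 \cdot 900 + 7 \cdot 952 - 165648 \cdot 900\right)} = \frac{557134}{\frac{1}{1852} \left(- \frac{5}{7} - 140940000 + 5400 + 6664 - 149083200\right)} = \frac{557134}{\frac{1}{1852} \left(- \frac{2030077957}{7}\right)} = \frac{557134}{- \frac{2030077957}{12964}} = 557134 \left(- \frac{12964}{2030077957}\right) = - \frac{7222685176}{2030077957}$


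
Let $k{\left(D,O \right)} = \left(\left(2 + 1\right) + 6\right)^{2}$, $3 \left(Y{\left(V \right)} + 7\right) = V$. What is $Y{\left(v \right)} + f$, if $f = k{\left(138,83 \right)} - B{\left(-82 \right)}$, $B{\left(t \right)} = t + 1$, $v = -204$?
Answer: $87$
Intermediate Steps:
$Y{\left(V \right)} = -7 + \frac{V}{3}$
$B{\left(t \right)} = 1 + t$
$k{\left(D,O \right)} = 81$ ($k{\left(D,O \right)} = \left(3 + 6\right)^{2} = 9^{2} = 81$)
$f = 162$ ($f = 81 - \left(1 - 82\right) = 81 - -81 = 81 + 81 = 162$)
$Y{\left(v \right)} + f = \left(-7 + \frac{1}{3} \left(-204\right)\right) + 162 = \left(-7 - 68\right) + 162 = -75 + 162 = 87$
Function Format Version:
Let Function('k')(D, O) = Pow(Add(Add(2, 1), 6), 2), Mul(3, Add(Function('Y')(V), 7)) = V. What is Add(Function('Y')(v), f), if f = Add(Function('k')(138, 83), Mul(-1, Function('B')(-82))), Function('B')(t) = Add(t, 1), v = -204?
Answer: 87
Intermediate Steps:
Function('Y')(V) = Add(-7, Mul(Rational(1, 3), V))
Function('B')(t) = Add(1, t)
Function('k')(D, O) = 81 (Function('k')(D, O) = Pow(Add(3, 6), 2) = Pow(9, 2) = 81)
f = 162 (f = Add(81, Mul(-1, Add(1, -82))) = Add(81, Mul(-1, -81)) = Add(81, 81) = 162)
Add(Function('Y')(v), f) = Add(Add(-7, Mul(Rational(1, 3), -204)), 162) = Add(Add(-7, -68), 162) = Add(-75, 162) = 87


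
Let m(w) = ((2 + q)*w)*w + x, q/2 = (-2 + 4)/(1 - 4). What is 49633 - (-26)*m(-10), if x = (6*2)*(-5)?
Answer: 149419/3 ≈ 49806.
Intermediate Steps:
q = -4/3 (q = 2*((-2 + 4)/(1 - 4)) = 2*(2/(-3)) = 2*(2*(-⅓)) = 2*(-⅔) = -4/3 ≈ -1.3333)
x = -60 (x = 12*(-5) = -60)
m(w) = -60 + 2*w²/3 (m(w) = ((2 - 4/3)*w)*w - 60 = (2*w/3)*w - 60 = 2*w²/3 - 60 = -60 + 2*w²/3)
49633 - (-26)*m(-10) = 49633 - (-26)*(-60 + (⅔)*(-10)²) = 49633 - (-26)*(-60 + (⅔)*100) = 49633 - (-26)*(-60 + 200/3) = 49633 - (-26)*20/3 = 49633 - 1*(-520/3) = 49633 + 520/3 = 149419/3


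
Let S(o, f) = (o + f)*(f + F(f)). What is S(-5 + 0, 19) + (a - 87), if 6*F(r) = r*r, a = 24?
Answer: 3136/3 ≈ 1045.3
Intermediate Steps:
F(r) = r²/6 (F(r) = (r*r)/6 = r²/6)
S(o, f) = (f + o)*(f + f²/6) (S(o, f) = (o + f)*(f + f²/6) = (f + o)*(f + f²/6))
S(-5 + 0, 19) + (a - 87) = (⅙)*19*(19² + 6*19 + 6*(-5 + 0) + 19*(-5 + 0)) + (24 - 87) = (⅙)*19*(361 + 114 + 6*(-5) + 19*(-5)) - 63 = (⅙)*19*(361 + 114 - 30 - 95) - 63 = (⅙)*19*350 - 63 = 3325/3 - 63 = 3136/3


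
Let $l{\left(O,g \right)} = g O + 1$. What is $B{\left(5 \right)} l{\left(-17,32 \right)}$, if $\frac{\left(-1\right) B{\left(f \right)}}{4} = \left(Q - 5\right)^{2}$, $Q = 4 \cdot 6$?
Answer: $784092$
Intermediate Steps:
$Q = 24$
$l{\left(O,g \right)} = 1 + O g$ ($l{\left(O,g \right)} = O g + 1 = 1 + O g$)
$B{\left(f \right)} = -1444$ ($B{\left(f \right)} = - 4 \left(24 - 5\right)^{2} = - 4 \cdot 19^{2} = \left(-4\right) 361 = -1444$)
$B{\left(5 \right)} l{\left(-17,32 \right)} = - 1444 \left(1 - 544\right) = \left(-1444\right) \left(-543\right) = 784092$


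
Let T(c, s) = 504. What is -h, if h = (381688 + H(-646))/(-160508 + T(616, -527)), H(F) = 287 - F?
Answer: 382621/160004 ≈ 2.3913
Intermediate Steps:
h = -382621/160004 (h = (381688 + (287 - 1*(-646)))/(-160508 + 504) = (381688 + (287 + 646))/(-160004) = (381688 + 933)*(-1/160004) = 382621*(-1/160004) = -382621/160004 ≈ -2.3913)
-h = -1*(-382621/160004) = 382621/160004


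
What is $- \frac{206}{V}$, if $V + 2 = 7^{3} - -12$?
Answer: $- \frac{206}{353} \approx -0.58357$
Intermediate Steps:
$V = 353$ ($V = -2 - \left(-12 - 7^{3}\right) = -2 + \left(343 + 12\right) = -2 + 355 = 353$)
$- \frac{206}{V} = - \frac{206}{353}$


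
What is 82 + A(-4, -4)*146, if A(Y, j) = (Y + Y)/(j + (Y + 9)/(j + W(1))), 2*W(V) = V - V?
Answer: 6394/21 ≈ 304.48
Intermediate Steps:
W(V) = 0 (W(V) = (V - V)/2 = (1/2)*0 = 0)
A(Y, j) = 2*Y/(j + (9 + Y)/j) (A(Y, j) = (Y + Y)/(j + (Y + 9)/(j + 0)) = (2*Y)/(j + (9 + Y)/j) = 2*Y/(j + (9 + Y)/j))
82 + A(-4, -4)*146 = 82 + (2*(-4)*(-4)/(9 - 4 + (-4)**2))*146 = 82 + (2*(-4)*(-4)/(9 - 4 + 16))*146 = 82 + (2*(-4)*(-4)/21)*146 = 82 + (2*(-4)*(-4)*(1/21))*146 = 82 + (32/21)*146 = 82 + 4672/21 = 6394/21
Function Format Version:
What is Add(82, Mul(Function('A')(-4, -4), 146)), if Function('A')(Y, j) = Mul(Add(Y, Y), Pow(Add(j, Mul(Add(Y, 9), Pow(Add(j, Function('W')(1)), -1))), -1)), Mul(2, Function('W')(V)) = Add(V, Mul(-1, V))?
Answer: Rational(6394, 21) ≈ 304.48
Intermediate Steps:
Function('W')(V) = 0 (Function('W')(V) = Mul(Rational(1, 2), Add(V, Mul(-1, V))) = Mul(Rational(1, 2), 0) = 0)
Function('A')(Y, j) = Mul(2, Y, Pow(Add(j, Mul(Pow(j, -1), Add(9, Y))), -1)) (Function('A')(Y, j) = Mul(Add(Y, Y), Pow(Add(j, Mul(Add(Y, 9), Pow(Add(j, 0), -1))), -1)) = Mul(Mul(2, Y), Pow(Add(j, Mul(Add(9, Y), Pow(j, -1))), -1)) = Mul(Mul(2, Y), Pow(Add(j, Mul(Pow(j, -1), Add(9, Y))), -1)) = Mul(2, Y, Pow(Add(j, Mul(Pow(j, -1), Add(9, Y))), -1)))
Add(82, Mul(Function('A')(-4, -4), 146)) = Add(82, Mul(Mul(2, -4, -4, Pow(Add(9, -4, Pow(-4, 2)), -1)), 146)) = Add(82, Mul(Mul(2, -4, -4, Pow(Add(9, -4, 16), -1)), 146)) = Add(82, Mul(Mul(2, -4, -4, Pow(21, -1)), 146)) = Add(82, Mul(Mul(2, -4, -4, Rational(1, 21)), 146)) = Add(82, Mul(Rational(32, 21), 146)) = Add(82, Rational(4672, 21)) = Rational(6394, 21)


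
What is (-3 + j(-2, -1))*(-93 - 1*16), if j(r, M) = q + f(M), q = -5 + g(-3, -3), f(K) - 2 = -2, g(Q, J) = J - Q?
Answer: 872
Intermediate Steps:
f(K) = 0 (f(K) = 2 - 2 = 0)
q = -5 (q = -5 + (-3 - 1*(-3)) = -5 + (-3 + 3) = -5 + 0 = -5)
j(r, M) = -5 (j(r, M) = -5 + 0 = -5)
(-3 + j(-2, -1))*(-93 - 1*16) = (-3 - 5)*(-93 - 1*16) = -8*(-93 - 16) = -8*(-109) = 872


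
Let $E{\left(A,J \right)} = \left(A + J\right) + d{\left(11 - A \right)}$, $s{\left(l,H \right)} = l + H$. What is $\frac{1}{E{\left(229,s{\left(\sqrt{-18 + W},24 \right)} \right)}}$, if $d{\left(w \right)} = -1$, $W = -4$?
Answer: $\frac{126}{31763} - \frac{i \sqrt{22}}{63526} \approx 0.0039669 - 7.3835 \cdot 10^{-5} i$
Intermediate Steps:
$s{\left(l,H \right)} = H + l$
$E{\left(A,J \right)} = -1 + A + J$ ($E{\left(A,J \right)} = \left(A + J\right) - 1 = -1 + A + J$)
$\frac{1}{E{\left(229,s{\left(\sqrt{-18 + W},24 \right)} \right)}} = \frac{1}{-1 + 229 + \left(24 + \sqrt{-18 - 4}\right)} = \frac{1}{-1 + 229 + \left(24 + \sqrt{-22}\right)} = \frac{1}{-1 + 229 + \left(24 + i \sqrt{22}\right)} = \frac{1}{252 + i \sqrt{22}}$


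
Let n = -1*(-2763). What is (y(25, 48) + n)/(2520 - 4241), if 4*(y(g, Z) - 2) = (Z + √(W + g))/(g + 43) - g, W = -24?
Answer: -750429/468112 ≈ -1.6031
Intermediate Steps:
n = 2763
y(g, Z) = 2 - g/4 + (Z + √(-24 + g))/(4*(43 + g)) (y(g, Z) = 2 + ((Z + √(-24 + g))/(g + 43) - g)/4 = 2 + ((Z + √(-24 + g))/(43 + g) - g)/4 = 2 + (-g + (Z + √(-24 + g))/(43 + g))/4 = 2 + (-g/4 + (Z + √(-24 + g))/(4*(43 + g))) = 2 - g/4 + (Z + √(-24 + g))/(4*(43 + g)))
(y(25, 48) + n)/(2520 - 4241) = ((344 + 48 + √(-24 + 25) - 1*25² - 35*25)/(4*(43 + 25)) + 2763)/(2520 - 4241) = ((¼)*(344 + 48 + √1 - 1*625 - 875)/68 + 2763)/(-1721) = ((¼)*(1/68)*(344 + 48 + 1 - 625 - 875) + 2763)*(-1/1721) = ((¼)*(1/68)*(-1107) + 2763)*(-1/1721) = (-1107/272 + 2763)*(-1/1721) = (750429/272)*(-1/1721) = -750429/468112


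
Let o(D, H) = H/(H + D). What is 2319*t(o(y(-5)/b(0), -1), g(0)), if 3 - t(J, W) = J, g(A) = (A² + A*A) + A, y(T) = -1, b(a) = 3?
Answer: 20871/4 ≈ 5217.8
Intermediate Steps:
g(A) = A + 2*A² (g(A) = (A² + A²) + A = 2*A² + A = A + 2*A²)
o(D, H) = H/(D + H)
t(J, W) = 3 - J
2319*t(o(y(-5)/b(0), -1), g(0)) = 2319*(3 - (-1)/(-1/3 - 1)) = 2319*(3 - (-1)/(-1*⅓ - 1)) = 2319*(3 - (-1)/(-⅓ - 1)) = 2319*(3 - (-1)/(-4/3)) = 2319*(3 - (-1)*(-3)/4) = 2319*(3 - 1*¾) = 2319*(3 - ¾) = 2319*(9/4) = 20871/4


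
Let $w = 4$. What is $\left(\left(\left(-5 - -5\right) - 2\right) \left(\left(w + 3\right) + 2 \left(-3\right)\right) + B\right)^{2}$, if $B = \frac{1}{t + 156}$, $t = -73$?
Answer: $\frac{27225}{6889} \approx 3.952$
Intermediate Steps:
$B = \frac{1}{83}$ ($B = \frac{1}{-73 + 156} = \frac{1}{83} \approx 0.012048$)
$\left(\left(\left(-5 - -5\right) - 2\right) \left(\left(w + 3\right) + 2 \left(-3\right)\right) + B\right)^{2} = \left(\left(\left(-5 - -5\right) - 2\right) \left(\left(4 + 3\right) + 2 \left(-3\right)\right) + \frac{1}{83}\right)^{2} = \left(\left(\left(-5 + 5\right) - 2\right) \left(7 - 6\right) + \frac{1}{83}\right)^{2} = \left(\left(0 - 2\right) 1 + \frac{1}{83}\right)^{2} = \left(\left(-2\right) 1 + \frac{1}{83}\right)^{2} = \left(-2 + \frac{1}{83}\right)^{2} = \left(- \frac{165}{83}\right)^{2} = \frac{27225}{6889}$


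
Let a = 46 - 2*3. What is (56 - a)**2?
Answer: 256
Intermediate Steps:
a = 40 (a = 46 - 6 = 40)
(56 - a)**2 = (56 - 1*40)**2 = (56 - 40)**2 = 16**2 = 256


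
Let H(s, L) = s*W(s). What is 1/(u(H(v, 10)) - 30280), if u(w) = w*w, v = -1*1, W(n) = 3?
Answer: -1/30271 ≈ -3.3035e-5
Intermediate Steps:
v = -1
H(s, L) = 3*s (H(s, L) = s*3 = 3*s)
u(w) = w²
1/(u(H(v, 10)) - 30280) = 1/((3*(-1))² - 30280) = 1/((-3)² - 30280) = 1/(9 - 30280) = 1/(-30271) = -1/30271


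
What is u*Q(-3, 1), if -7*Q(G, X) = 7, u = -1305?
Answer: 1305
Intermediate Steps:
Q(G, X) = -1 (Q(G, X) = -⅐*7 = -1)
u*Q(-3, 1) = -1305*(-1) = 1305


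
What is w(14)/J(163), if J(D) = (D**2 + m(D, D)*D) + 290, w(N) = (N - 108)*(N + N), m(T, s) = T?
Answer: -658/13357 ≈ -0.049263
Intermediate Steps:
w(N) = 2*N*(-108 + N) (w(N) = (-108 + N)*(2*N) = 2*N*(-108 + N))
J(D) = 290 + 2*D**2 (J(D) = (D**2 + D*D) + 290 = (D**2 + D**2) + 290 = 2*D**2 + 290 = 290 + 2*D**2)
w(14)/J(163) = (2*14*(-108 + 14))/(290 + 2*163**2) = (2*14*(-94))/(290 + 2*26569) = -2632/(290 + 53138) = -2632/53428 = -2632*1/53428 = -658/13357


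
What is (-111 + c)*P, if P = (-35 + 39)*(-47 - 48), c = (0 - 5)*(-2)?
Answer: 38380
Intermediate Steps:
c = 10 (c = -5*(-2) = 10)
P = -380 (P = 4*(-95) = -380)
(-111 + c)*P = (-111 + 10)*(-380) = -101*(-380) = 38380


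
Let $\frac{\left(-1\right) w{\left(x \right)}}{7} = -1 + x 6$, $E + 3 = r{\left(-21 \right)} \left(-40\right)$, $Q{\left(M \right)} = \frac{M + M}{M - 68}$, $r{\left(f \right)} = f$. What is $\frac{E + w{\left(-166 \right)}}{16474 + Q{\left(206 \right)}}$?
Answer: $\frac{67413}{142114} \approx 0.47436$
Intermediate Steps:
$Q{\left(M \right)} = \frac{2 M}{-68 + M}$
$E = 837$ ($E = -3 - -840 = -3 + 840 = 837$)
$w{\left(x \right)} = 7 - 42 x$ ($w{\left(x \right)} = - 7 \left(-1 + x 6\right) = - 7 \left(-1 + 6 x\right) = 7 - 42 x$)
$\frac{E + w{\left(-166 \right)}}{16474 + Q{\left(206 \right)}} = \frac{837 + \left(7 - -6972\right)}{16474 + 2 \cdot 206 \frac{1}{-68 + 206}} = \frac{837 + \left(7 + 6972\right)}{16474 + 2 \cdot 206 \cdot \frac{1}{138}} = \frac{837 + 6979}{16474 + 2 \cdot 206 \cdot \frac{1}{138}} = \frac{7816}{16474 + \frac{206}{69}} = \frac{7816}{\frac{1136912}{69}} = 7816 \cdot \frac{69}{1136912} = \frac{67413}{142114}$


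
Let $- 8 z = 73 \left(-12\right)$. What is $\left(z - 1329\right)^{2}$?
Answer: $\frac{5948721}{4} \approx 1.4872 \cdot 10^{6}$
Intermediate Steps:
$z = \frac{219}{2}$ ($z = - \frac{73 \left(-12\right)}{8} = \left(- \frac{1}{8}\right) \left(-876\right) = \frac{219}{2} \approx 109.5$)
$\left(z - 1329\right)^{2} = \left(\frac{219}{2} - 1329\right)^{2} = \left(- \frac{2439}{2}\right)^{2} = \frac{5948721}{4}$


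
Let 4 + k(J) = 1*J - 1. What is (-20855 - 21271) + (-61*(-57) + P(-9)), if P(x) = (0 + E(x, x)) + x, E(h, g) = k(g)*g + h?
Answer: -38541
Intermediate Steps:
k(J) = -5 + J (k(J) = -4 + (1*J - 1) = -4 + (J - 1) = -4 + (-1 + J) = -5 + J)
E(h, g) = h + g*(-5 + g) (E(h, g) = (-5 + g)*g + h = g*(-5 + g) + h = h + g*(-5 + g))
P(x) = 2*x + x*(-5 + x) (P(x) = (0 + (x + x*(-5 + x))) + x = (x + x*(-5 + x)) + x = 2*x + x*(-5 + x))
(-20855 - 21271) + (-61*(-57) + P(-9)) = (-20855 - 21271) + (-61*(-57) - 9*(-3 - 9)) = -42126 + (3477 - 9*(-12)) = -42126 + (3477 + 108) = -42126 + 3585 = -38541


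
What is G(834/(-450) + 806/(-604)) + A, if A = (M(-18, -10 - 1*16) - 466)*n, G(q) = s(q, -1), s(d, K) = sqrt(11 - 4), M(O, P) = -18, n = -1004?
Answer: 485936 + sqrt(7) ≈ 4.8594e+5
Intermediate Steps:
s(d, K) = sqrt(7)
G(q) = sqrt(7)
A = 485936 (A = (-18 - 466)*(-1004) = -484*(-1004) = 485936)
G(834/(-450) + 806/(-604)) + A = sqrt(7) + 485936 = 485936 + sqrt(7)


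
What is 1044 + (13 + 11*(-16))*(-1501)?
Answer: 245707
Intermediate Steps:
1044 + (13 + 11*(-16))*(-1501) = 1044 + (13 - 176)*(-1501) = 1044 - 163*(-1501) = 1044 + 244663 = 245707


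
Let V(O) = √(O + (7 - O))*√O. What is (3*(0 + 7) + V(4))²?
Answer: 469 + 84*√7 ≈ 691.24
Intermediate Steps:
V(O) = √7*√O
(3*(0 + 7) + V(4))² = (3*(0 + 7) + √7*√4)² = (3*7 + √7*2)² = (21 + 2*√7)²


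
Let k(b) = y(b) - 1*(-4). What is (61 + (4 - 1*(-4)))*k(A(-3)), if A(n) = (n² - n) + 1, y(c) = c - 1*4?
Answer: 897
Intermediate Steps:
y(c) = -4 + c (y(c) = c - 4 = -4 + c)
A(n) = 1 + n² - n
k(b) = b (k(b) = (-4 + b) - 1*(-4) = (-4 + b) + 4 = b)
(61 + (4 - 1*(-4)))*k(A(-3)) = (61 + (4 - 1*(-4)))*(1 + (-3)² - 1*(-3)) = (61 + (4 + 4))*(1 + 9 + 3) = (61 + 8)*13 = 69*13 = 897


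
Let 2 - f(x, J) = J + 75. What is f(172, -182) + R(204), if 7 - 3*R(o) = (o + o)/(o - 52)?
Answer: 6295/57 ≈ 110.44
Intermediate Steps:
f(x, J) = -73 - J (f(x, J) = 2 - (J + 75) = 2 - (75 + J) = 2 + (-75 - J) = -73 - J)
R(o) = 7/3 - 2*o/(3*(-52 + o)) (R(o) = 7/3 - (o + o)/(3*(o - 52)) = 7/3 - 2*o/(3*(-52 + o)))
f(172, -182) + R(204) = (-73 - 1*(-182)) + (-364 + 5*204)/(3*(-52 + 204)) = (-73 + 182) + (⅓)*(-364 + 1020)/152 = 109 + (⅓)*(1/152)*656 = 109 + 82/57 = 6295/57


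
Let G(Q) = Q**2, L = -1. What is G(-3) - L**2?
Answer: 8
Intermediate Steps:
G(-3) - L**2 = (-3)**2 - 1*(-1)**2 = 9 - 1*1 = 9 - 1 = 8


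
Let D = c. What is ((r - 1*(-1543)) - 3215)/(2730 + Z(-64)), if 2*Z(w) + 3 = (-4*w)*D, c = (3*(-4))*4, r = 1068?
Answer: 1208/6831 ≈ 0.17684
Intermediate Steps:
c = -48 (c = -12*4 = -48)
D = -48
Z(w) = -3/2 + 96*w (Z(w) = -3/2 + (-4*w*(-48))/2 = -3/2 + (192*w)/2 = -3/2 + 96*w)
((r - 1*(-1543)) - 3215)/(2730 + Z(-64)) = ((1068 - 1*(-1543)) - 3215)/(2730 + (-3/2 + 96*(-64))) = ((1068 + 1543) - 3215)/(2730 + (-3/2 - 6144)) = (2611 - 3215)/(2730 - 12291/2) = -604/(-6831/2) = -604*(-2/6831) = 1208/6831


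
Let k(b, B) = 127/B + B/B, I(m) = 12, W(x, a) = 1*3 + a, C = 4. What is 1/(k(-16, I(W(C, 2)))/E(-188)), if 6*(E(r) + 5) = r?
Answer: -436/139 ≈ -3.1367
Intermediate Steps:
W(x, a) = 3 + a
E(r) = -5 + r/6
k(b, B) = 1 + 127/B (k(b, B) = 127/B + 1 = 1 + 127/B)
1/(k(-16, I(W(C, 2)))/E(-188)) = 1/(((127 + 12)/12)/(-5 + (1/6)*(-188))) = 1/(((1/12)*139)/(-5 - 94/3)) = 1/(139/(12*(-109/3))) = 1/((139/12)*(-3/109)) = 1/(-139/436) = -436/139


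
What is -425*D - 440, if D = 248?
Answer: -105840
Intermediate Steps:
-425*D - 440 = -425*248 - 440 = -105400 - 440 = -105840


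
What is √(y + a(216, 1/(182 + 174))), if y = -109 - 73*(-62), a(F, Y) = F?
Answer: √4633 ≈ 68.066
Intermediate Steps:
y = 4417 (y = -109 + 4526 = 4417)
√(y + a(216, 1/(182 + 174))) = √(4417 + 216) = √4633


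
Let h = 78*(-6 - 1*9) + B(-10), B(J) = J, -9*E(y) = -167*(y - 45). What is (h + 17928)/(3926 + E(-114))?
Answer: 50244/2927 ≈ 17.166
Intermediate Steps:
E(y) = -835 + 167*y/9 (E(y) = -(-167)*(y - 45)/9 = -(-167)*(-45 + y)/9 = -(7515 - 167*y)/9 = -835 + 167*y/9)
h = -1180 (h = 78*(-6 - 1*9) - 10 = 78*(-6 - 9) - 10 = 78*(-15) - 10 = -1170 - 10 = -1180)
(h + 17928)/(3926 + E(-114)) = (-1180 + 17928)/(3926 + (-835 + (167/9)*(-114))) = 16748/(3926 + (-835 - 6346/3)) = 16748/(3926 - 8851/3) = 16748/(2927/3) = 16748*(3/2927) = 50244/2927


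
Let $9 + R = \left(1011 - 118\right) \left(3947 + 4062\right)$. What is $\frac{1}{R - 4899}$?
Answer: $\frac{1}{7147129} \approx 1.3992 \cdot 10^{-7}$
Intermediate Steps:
$R = 7152028$ ($R = -9 + \left(1011 - 118\right) \left(3947 + 4062\right) = -9 + 893 \cdot 8009 = -9 + 7152037 = 7152028$)
$\frac{1}{R - 4899} = \frac{1}{7152028 - 4899} = \frac{1}{7147129}$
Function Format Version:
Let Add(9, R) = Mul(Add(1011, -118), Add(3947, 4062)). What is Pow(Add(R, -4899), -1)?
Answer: Rational(1, 7147129) ≈ 1.3992e-7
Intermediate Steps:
R = 7152028 (R = Add(-9, Mul(Add(1011, -118), Add(3947, 4062))) = Add(-9, Mul(893, 8009)) = Add(-9, 7152037) = 7152028)
Pow(Add(R, -4899), -1) = Pow(Add(7152028, -4899), -1) = Pow(7147129, -1) = Rational(1, 7147129)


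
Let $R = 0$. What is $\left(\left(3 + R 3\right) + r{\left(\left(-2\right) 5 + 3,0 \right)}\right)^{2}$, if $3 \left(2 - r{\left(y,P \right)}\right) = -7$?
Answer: $\frac{484}{9} \approx 53.778$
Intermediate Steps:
$r{\left(y,P \right)} = \frac{13}{3}$ ($r{\left(y,P \right)} = 2 - - \frac{7}{3} = 2 + \frac{7}{3} = \frac{13}{3}$)
$\left(\left(3 + R 3\right) + r{\left(\left(-2\right) 5 + 3,0 \right)}\right)^{2} = \left(\left(3 + 0 \cdot 3\right) + \frac{13}{3}\right)^{2} = \left(\left(3 + 0\right) + \frac{13}{3}\right)^{2} = \left(3 + \frac{13}{3}\right)^{2} = \left(\frac{22}{3}\right)^{2} = \frac{484}{9}$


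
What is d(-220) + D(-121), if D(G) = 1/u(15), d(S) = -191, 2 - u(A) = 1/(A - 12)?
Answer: -952/5 ≈ -190.40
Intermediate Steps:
u(A) = 2 - 1/(-12 + A) (u(A) = 2 - 1/(A - 12) = 2 - 1/(-12 + A))
D(G) = 3/5 (D(G) = 1/((-25 + 2*15)/(-12 + 15)) = 1/((-25 + 30)/3) = 1/((1/3)*5) = 1/(5/3) = 3/5)
d(-220) + D(-121) = -191 + 3/5 = -952/5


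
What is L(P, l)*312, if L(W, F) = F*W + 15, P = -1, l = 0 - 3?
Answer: 5616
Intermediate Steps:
l = -3
L(W, F) = 15 + F*W
L(P, l)*312 = (15 - 3*(-1))*312 = (15 + 3)*312 = 18*312 = 5616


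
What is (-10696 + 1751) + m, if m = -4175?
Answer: -13120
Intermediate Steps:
(-10696 + 1751) + m = (-10696 + 1751) - 4175 = -8945 - 4175 = -13120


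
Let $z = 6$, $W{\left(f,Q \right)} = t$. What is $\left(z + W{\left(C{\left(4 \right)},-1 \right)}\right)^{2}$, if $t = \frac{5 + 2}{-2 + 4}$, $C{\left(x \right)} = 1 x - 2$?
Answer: $\frac{361}{4} \approx 90.25$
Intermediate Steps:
$C{\left(x \right)} = -2 + x$ ($C{\left(x \right)} = x - 2 = -2 + x$)
$t = \frac{7}{2} \approx 3.5$
$W{\left(f,Q \right)} = \frac{7}{2}$
$\left(z + W{\left(C{\left(4 \right)},-1 \right)}\right)^{2} = \left(6 + \frac{7}{2}\right)^{2} = \left(\frac{19}{2}\right)^{2} = \frac{361}{4}$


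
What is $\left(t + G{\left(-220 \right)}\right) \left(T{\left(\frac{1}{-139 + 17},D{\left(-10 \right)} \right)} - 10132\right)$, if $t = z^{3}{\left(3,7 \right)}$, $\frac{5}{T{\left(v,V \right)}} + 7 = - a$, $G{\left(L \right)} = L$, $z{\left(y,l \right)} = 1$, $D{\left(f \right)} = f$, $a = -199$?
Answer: $\frac{142009747}{64} \approx 2.2189 \cdot 10^{6}$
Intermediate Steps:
$T{\left(v,V \right)} = \frac{5}{192}$ ($T{\left(v,V \right)} = \frac{5}{-7 - -199} = \frac{5}{-7 + 199} = \frac{5}{192}$)
$t = 1$ ($t = 1^{3} = 1$)
$\left(t + G{\left(-220 \right)}\right) \left(T{\left(\frac{1}{-139 + 17},D{\left(-10 \right)} \right)} - 10132\right) = \left(1 - 220\right) \left(\frac{5}{192} - 10132\right) = \left(-219\right) \left(- \frac{1945339}{192}\right) = \frac{142009747}{64}$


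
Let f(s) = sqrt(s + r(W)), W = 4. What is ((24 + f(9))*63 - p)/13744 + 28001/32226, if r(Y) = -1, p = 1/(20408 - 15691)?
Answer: 1022578262863/1044613008624 + 63*sqrt(2)/6872 ≈ 0.99187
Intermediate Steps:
p = 1/4717 ≈ 0.00021200
f(s) = sqrt(-1 + s) (f(s) = sqrt(s - 1) = sqrt(-1 + s))
((24 + f(9))*63 - p)/13744 + 28001/32226 = ((24 + sqrt(-1 + 9))*63 - 1*1/4717)/13744 + 28001/32226 = ((24 + sqrt(8))*63 - 1/4717)*(1/13744) + 28001*(1/32226) = ((24 + 2*sqrt(2))*63 - 1/4717)*(1/13744) + 28001/32226 = ((1512 + 126*sqrt(2)) - 1/4717)*(1/13744) + 28001/32226 = (7132103/4717 + 126*sqrt(2))*(1/13744) + 28001/32226 = (7132103/64830448 + 63*sqrt(2)/6872) + 28001/32226 = 1022578262863/1044613008624 + 63*sqrt(2)/6872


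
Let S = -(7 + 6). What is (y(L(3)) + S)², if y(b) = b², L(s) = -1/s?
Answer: 13456/81 ≈ 166.12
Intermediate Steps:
S = -13 (S = -1*13 = -13)
(y(L(3)) + S)² = ((-1/3)² - 13)² = ((-1*⅓)² - 13)² = ((-⅓)² - 13)² = (⅑ - 13)² = (-116/9)² = 13456/81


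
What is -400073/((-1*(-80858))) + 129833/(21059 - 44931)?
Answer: -10024289685/965121088 ≈ -10.387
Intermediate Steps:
-400073/((-1*(-80858))) + 129833/(21059 - 44931) = -400073/80858 + 129833/(-23872) = -400073*1/80858 + 129833*(-1/23872) = -400073/80858 - 129833/23872 = -10024289685/965121088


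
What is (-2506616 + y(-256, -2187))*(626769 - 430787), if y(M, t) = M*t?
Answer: -381526782608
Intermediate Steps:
(-2506616 + y(-256, -2187))*(626769 - 430787) = (-2506616 - 256*(-2187))*(626769 - 430787) = (-2506616 + 559872)*195982 = -1946744*195982 = -381526782608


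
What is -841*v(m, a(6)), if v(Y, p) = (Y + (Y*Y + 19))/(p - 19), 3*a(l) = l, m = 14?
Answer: 192589/17 ≈ 11329.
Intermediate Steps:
a(l) = l/3
v(Y, p) = (19 + Y + Y²)/(-19 + p) (v(Y, p) = (Y + (Y² + 19))/(-19 + p) = (Y + (19 + Y²))/(-19 + p) = (19 + Y + Y²)/(-19 + p))
-841*v(m, a(6)) = -841*(19 + 14 + 14²)/(-19 + (⅓)*6) = -841*(19 + 14 + 196)/(-19 + 2) = -841*229/(-17) = -(-841)*229/17 = -841*(-229/17) = 192589/17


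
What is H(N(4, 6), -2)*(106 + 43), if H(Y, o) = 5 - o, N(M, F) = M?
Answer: 1043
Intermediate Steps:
H(N(4, 6), -2)*(106 + 43) = (5 - 1*(-2))*(106 + 43) = (5 + 2)*149 = 7*149 = 1043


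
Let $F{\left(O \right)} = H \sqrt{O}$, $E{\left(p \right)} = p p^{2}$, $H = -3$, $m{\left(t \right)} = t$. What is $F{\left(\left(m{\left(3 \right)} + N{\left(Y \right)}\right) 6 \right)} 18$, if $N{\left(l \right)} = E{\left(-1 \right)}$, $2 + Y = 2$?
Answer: $- 108 \sqrt{3} \approx -187.06$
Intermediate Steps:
$Y = 0$ ($Y = -2 + 2 = 0$)
$E{\left(p \right)} = p^{3}$
$N{\left(l \right)} = -1$ ($N{\left(l \right)} = \left(-1\right)^{3} = -1$)
$F{\left(O \right)} = - 3 \sqrt{O}$
$F{\left(\left(m{\left(3 \right)} + N{\left(Y \right)}\right) 6 \right)} 18 = - 3 \sqrt{\left(3 - 1\right) 6} \cdot 18 = - 3 \sqrt{2 \cdot 6} \cdot 18 = - 3 \sqrt{12} \cdot 18 = - 3 \cdot 2 \sqrt{3} \cdot 18 = - 6 \sqrt{3} \cdot 18 = - 108 \sqrt{3}$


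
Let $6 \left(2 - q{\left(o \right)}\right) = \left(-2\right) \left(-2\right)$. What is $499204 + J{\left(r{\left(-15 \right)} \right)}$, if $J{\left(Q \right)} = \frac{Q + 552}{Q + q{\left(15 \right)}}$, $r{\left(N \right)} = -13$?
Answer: $\frac{2495789}{5} \approx 4.9916 \cdot 10^{5}$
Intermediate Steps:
$q{\left(o \right)} = \frac{4}{3}$ ($q{\left(o \right)} = 2 - \frac{\left(-2\right) \left(-2\right)}{6} = 2 - \frac{2}{3} = \frac{4}{3}$)
$J{\left(Q \right)} = \frac{552 + Q}{\frac{4}{3} + Q}$ ($J{\left(Q \right)} = \frac{Q + 552}{Q + \frac{4}{3}} = \frac{552 + Q}{\frac{4}{3} + Q}$)
$499204 + J{\left(r{\left(-15 \right)} \right)} = 499204 + \frac{3 \left(552 - 13\right)}{4 + 3 \left(-13\right)} = 499204 + 3 \frac{1}{4 - 39} \cdot 539 = 499204 + 3 \frac{1}{-35} \cdot 539 = 499204 + 3 \left(- \frac{1}{35}\right) 539 = 499204 - \frac{231}{5} = \frac{2495789}{5}$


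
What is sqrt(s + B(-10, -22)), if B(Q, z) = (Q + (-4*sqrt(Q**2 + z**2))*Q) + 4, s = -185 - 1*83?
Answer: sqrt(-274 + 80*sqrt(146)) ≈ 26.318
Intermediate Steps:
s = -268 (s = -185 - 83 = -268)
B(Q, z) = 4 + Q - 4*Q*sqrt(Q**2 + z**2) (B(Q, z) = (Q - 4*Q*sqrt(Q**2 + z**2)) + 4 = 4 + Q - 4*Q*sqrt(Q**2 + z**2))
sqrt(s + B(-10, -22)) = sqrt(-268 + (4 - 10 - 4*(-10)*sqrt((-10)**2 + (-22)**2))) = sqrt(-268 + (4 - 10 - 4*(-10)*sqrt(100 + 484))) = sqrt(-268 + (4 - 10 - 4*(-10)*sqrt(584))) = sqrt(-268 + (4 - 10 - 4*(-10)*2*sqrt(146))) = sqrt(-268 + (4 - 10 + 80*sqrt(146))) = sqrt(-268 + (-6 + 80*sqrt(146))) = sqrt(-274 + 80*sqrt(146))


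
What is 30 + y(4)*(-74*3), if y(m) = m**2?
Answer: -3522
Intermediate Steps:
30 + y(4)*(-74*3) = 30 + 4**2*(-74*3) = 30 + 16*(-222) = 30 - 3552 = -3522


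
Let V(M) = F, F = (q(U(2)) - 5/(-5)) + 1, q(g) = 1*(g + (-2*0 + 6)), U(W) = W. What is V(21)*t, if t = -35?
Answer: -350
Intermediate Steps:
q(g) = 6 + g (q(g) = 1*(g + (0 + 6)) = 1*(g + 6) = 1*(6 + g) = 6 + g)
F = 10 (F = ((6 + 2) - 5/(-5)) + 1 = (8 - 5*(-⅕)) + 1 = (8 + 1) + 1 = 9 + 1 = 10)
V(M) = 10
V(21)*t = 10*(-35) = -350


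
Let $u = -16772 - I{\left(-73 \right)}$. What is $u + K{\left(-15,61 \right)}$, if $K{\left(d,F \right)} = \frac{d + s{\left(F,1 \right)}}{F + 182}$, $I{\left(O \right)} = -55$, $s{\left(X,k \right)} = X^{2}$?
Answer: $- \frac{4058525}{243} \approx -16702.0$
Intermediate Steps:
$K{\left(d,F \right)} = \frac{d + F^{2}}{182 + F}$ ($K{\left(d,F \right)} = \frac{d + F^{2}}{F + 182} = \frac{d + F^{2}}{182 + F}$)
$u = -16717$ ($u = -16772 - -55 = -16772 + 55 = -16717$)
$u + K{\left(-15,61 \right)} = -16717 + \frac{-15 + 61^{2}}{182 + 61} = -16717 + \frac{-15 + 3721}{243} = -16717 + \frac{1}{243} \cdot 3706 = -16717 + \frac{3706}{243} = - \frac{4058525}{243}$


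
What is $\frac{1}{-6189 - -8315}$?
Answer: $\frac{1}{2126} \approx 0.00047037$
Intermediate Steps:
$\frac{1}{-6189 - -8315} = \frac{1}{-6189 + 8315} = \frac{1}{2126}$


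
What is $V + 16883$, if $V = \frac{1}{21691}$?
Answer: $\frac{366209154}{21691} \approx 16883.0$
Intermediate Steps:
$V = \frac{1}{21691} \approx 4.6102 \cdot 10^{-5}$
$V + 16883 = \frac{1}{21691} + 16883 = \frac{366209154}{21691}$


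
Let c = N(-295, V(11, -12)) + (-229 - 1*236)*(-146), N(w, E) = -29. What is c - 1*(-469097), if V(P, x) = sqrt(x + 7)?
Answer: 536958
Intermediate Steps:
V(P, x) = sqrt(7 + x)
c = 67861 (c = -29 + (-229 - 1*236)*(-146) = -29 + (-229 - 236)*(-146) = -29 - 465*(-146) = -29 + 67890 = 67861)
c - 1*(-469097) = 67861 - 1*(-469097) = 67861 + 469097 = 536958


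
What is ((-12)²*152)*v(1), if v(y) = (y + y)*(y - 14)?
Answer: -569088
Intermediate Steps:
v(y) = 2*y*(-14 + y) (v(y) = (2*y)*(-14 + y) = 2*y*(-14 + y))
((-12)²*152)*v(1) = ((-12)²*152)*(2*1*(-14 + 1)) = (144*152)*(2*1*(-13)) = 21888*(-26) = -569088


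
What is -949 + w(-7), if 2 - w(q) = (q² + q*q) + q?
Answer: -1038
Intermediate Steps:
w(q) = 2 - q - 2*q² (w(q) = 2 - ((q² + q*q) + q) = 2 - ((q² + q²) + q) = 2 - (2*q² + q) = 2 - (q + 2*q²) = 2 + (-q - 2*q²) = 2 - q - 2*q²)
-949 + w(-7) = -949 + (2 - 1*(-7) - 2*(-7)²) = -949 + (2 + 7 - 2*49) = -949 + (2 + 7 - 98) = -949 - 89 = -1038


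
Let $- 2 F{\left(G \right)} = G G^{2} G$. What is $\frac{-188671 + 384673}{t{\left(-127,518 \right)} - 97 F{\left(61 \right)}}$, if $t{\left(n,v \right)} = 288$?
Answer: $\frac{392004}{1343047153} \approx 0.00029188$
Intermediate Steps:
$F{\left(G \right)} = - \frac{G^{4}}{2}$ ($F{\left(G \right)} = - \frac{G G^{2} G}{2} = - \frac{G^{3} G}{2} = - \frac{G^{4}}{2}$)
$\frac{-188671 + 384673}{t{\left(-127,518 \right)} - 97 F{\left(61 \right)}} = \frac{-188671 + 384673}{288 - 97 \left(- \frac{61^{4}}{2}\right)} = \frac{196002}{288 - 97 \left(\left(- \frac{1}{2}\right) 13845841\right)} = \frac{196002}{288 - - \frac{1343046577}{2}} = \frac{196002}{288 + \frac{1343046577}{2}} = \frac{196002}{\frac{1343047153}{2}} = 196002 \cdot \frac{2}{1343047153} = \frac{392004}{1343047153}$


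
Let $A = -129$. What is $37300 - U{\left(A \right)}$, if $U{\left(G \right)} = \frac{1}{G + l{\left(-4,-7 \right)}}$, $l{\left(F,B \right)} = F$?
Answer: $\frac{4960901}{133} \approx 37300.0$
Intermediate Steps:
$U{\left(G \right)} = \frac{1}{-4 + G}$ ($U{\left(G \right)} = \frac{1}{G - 4} = \frac{1}{-4 + G}$)
$37300 - U{\left(A \right)} = 37300 - \frac{1}{-4 - 129} = 37300 - \frac{1}{-133} = 37300 - - \frac{1}{133} = 37300 + \frac{1}{133} = \frac{4960901}{133}$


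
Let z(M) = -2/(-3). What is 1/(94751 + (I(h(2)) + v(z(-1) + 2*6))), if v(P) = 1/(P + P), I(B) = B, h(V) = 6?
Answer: 76/7201535 ≈ 1.0553e-5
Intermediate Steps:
z(M) = ⅔ (z(M) = -2*(-⅓) = ⅔)
v(P) = 1/(2*P)
1/(94751 + (I(h(2)) + v(z(-1) + 2*6))) = 1/(94751 + (6 + 1/(2*(⅔ + 2*6)))) = 1/(94751 + (6 + 1/(2*(⅔ + 12)))) = 1/(94751 + (6 + 1/(2*(38/3)))) = 1/(94751 + (6 + (½)*(3/38))) = 1/(94751 + (6 + 3/76)) = 1/(94751 + 459/76) = 1/(7201535/76) = 76/7201535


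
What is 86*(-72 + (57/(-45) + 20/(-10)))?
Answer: -97094/15 ≈ -6472.9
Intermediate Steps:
86*(-72 + (57/(-45) + 20/(-10))) = 86*(-72 + (57*(-1/45) + 20*(-1/10))) = 86*(-72 + (-19/15 - 2)) = 86*(-72 - 49/15) = 86*(-1129/15) = -97094/15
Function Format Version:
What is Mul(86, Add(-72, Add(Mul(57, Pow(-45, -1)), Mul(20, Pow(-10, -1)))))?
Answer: Rational(-97094, 15) ≈ -6472.9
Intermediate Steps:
Mul(86, Add(-72, Add(Mul(57, Pow(-45, -1)), Mul(20, Pow(-10, -1))))) = Mul(86, Add(-72, Add(Mul(57, Rational(-1, 45)), Mul(20, Rational(-1, 10))))) = Mul(86, Add(-72, Add(Rational(-19, 15), -2))) = Mul(86, Add(-72, Rational(-49, 15))) = Mul(86, Rational(-1129, 15)) = Rational(-97094, 15)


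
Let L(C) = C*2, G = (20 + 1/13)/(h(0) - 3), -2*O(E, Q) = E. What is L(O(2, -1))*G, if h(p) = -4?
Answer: 522/91 ≈ 5.7363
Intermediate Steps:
O(E, Q) = -E/2
G = -261/91 (G = (20 + 1/13)/(-4 - 3) = (20 + 1/13)/(-7) = (261/13)*(-1/7) = -261/91 ≈ -2.8681)
L(C) = 2*C
L(O(2, -1))*G = (2*(-1/2*2))*(-261/91) = (2*(-1))*(-261/91) = -2*(-261/91) = 522/91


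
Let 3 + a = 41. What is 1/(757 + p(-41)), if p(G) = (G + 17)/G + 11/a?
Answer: 1558/1180769 ≈ 0.0013195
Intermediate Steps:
a = 38 (a = -3 + 41 = 38)
p(G) = 11/38 + (17 + G)/G (p(G) = (G + 17)/G + 11/38 = (17 + G)/G + 11*(1/38) = (17 + G)/G + 11/38 = 11/38 + (17 + G)/G)
1/(757 + p(-41)) = 1/(757 + (49/38 + 17/(-41))) = 1/(757 + (49/38 + 17*(-1/41))) = 1/(757 + (49/38 - 17/41)) = 1/(757 + 1363/1558) = 1/(1180769/1558) = 1558/1180769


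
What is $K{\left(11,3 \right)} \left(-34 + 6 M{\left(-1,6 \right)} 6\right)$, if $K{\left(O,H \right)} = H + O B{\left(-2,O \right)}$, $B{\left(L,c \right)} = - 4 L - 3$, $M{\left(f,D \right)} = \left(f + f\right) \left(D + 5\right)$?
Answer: $-47908$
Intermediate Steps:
$M{\left(f,D \right)} = 2 f \left(5 + D\right)$
$B{\left(L,c \right)} = -3 - 4 L$
$K{\left(O,H \right)} = H + 5 O$ ($K{\left(O,H \right)} = H + O \left(-3 - -8\right) = H + O \left(-3 + 8\right) = H + O 5 = H + 5 O$)
$K{\left(11,3 \right)} \left(-34 + 6 M{\left(-1,6 \right)} 6\right) = \left(3 + 5 \cdot 11\right) \left(-34 + 6 \cdot 2 \left(-1\right) \left(5 + 6\right) 6\right) = \left(3 + 55\right) \left(-34 + 6 \cdot 2 \left(-1\right) 11 \cdot 6\right) = 58 \left(-34 + 6 \left(-22\right) 6\right) = 58 \left(-34 - 792\right) = 58 \left(-826\right) = -47908$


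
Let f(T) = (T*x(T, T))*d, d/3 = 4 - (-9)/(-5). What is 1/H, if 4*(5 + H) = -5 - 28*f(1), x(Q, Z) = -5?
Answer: 4/899 ≈ 0.0044494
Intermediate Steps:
d = 33/5 (d = 3*(4 - (-9)/(-5)) = 3*(4 - (-9)*(-1)/5) = 3*(4 - 3*⅗) = 3*(4 - 9/5) = 3*(11/5) = 33/5 ≈ 6.6000)
f(T) = -33*T (f(T) = (T*(-5))*(33/5) = -5*T*(33/5) = -33*T)
H = 899/4 (H = -5 + (-5 - (-924))/4 = -5 + (-5 - 28*(-33))/4 = -5 + (-5 + 924)/4 = -5 + (¼)*919 = -5 + 919/4 = 899/4 ≈ 224.75)
1/H = 1/(899/4) = 4/899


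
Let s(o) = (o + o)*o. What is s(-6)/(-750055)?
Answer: -72/750055 ≈ -9.5993e-5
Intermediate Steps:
s(o) = 2*o**2 (s(o) = (2*o)*o = 2*o**2)
s(-6)/(-750055) = (2*(-6)**2)/(-750055) = (2*36)*(-1/750055) = 72*(-1/750055) = -72/750055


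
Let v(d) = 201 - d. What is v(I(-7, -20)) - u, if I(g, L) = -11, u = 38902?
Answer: -38690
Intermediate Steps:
v(I(-7, -20)) - u = (201 - 1*(-11)) - 1*38902 = (201 + 11) - 38902 = 212 - 38902 = -38690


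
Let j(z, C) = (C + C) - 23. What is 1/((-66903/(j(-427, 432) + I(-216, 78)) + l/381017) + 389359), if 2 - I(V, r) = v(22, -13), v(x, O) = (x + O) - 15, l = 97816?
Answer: 107827811/41975259284960 ≈ 2.5688e-6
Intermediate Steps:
v(x, O) = -15 + O + x (v(x, O) = (O + x) - 15 = -15 + O + x)
j(z, C) = -23 + 2*C (j(z, C) = 2*C - 23 = -23 + 2*C)
I(V, r) = 8 (I(V, r) = 2 - (-15 - 13 + 22) = 2 - 1*(-6) = 2 + 6 = 8)
1/((-66903/(j(-427, 432) + I(-216, 78)) + l/381017) + 389359) = 1/((-66903/((-23 + 2*432) + 8) + 97816/381017) + 389359) = 1/((-66903/((-23 + 864) + 8) + 97816*(1/381017)) + 389359) = 1/((-66903/(841 + 8) + 97816/381017) + 389359) = 1/((-66903/849 + 97816/381017) + 389359) = 1/((-66903*1/849 + 97816/381017) + 389359) = 1/((-22301/283 + 97816/381017) + 389359) = 1/(-8469378189/107827811 + 389359) = 1/(41975259284960/107827811) = 107827811/41975259284960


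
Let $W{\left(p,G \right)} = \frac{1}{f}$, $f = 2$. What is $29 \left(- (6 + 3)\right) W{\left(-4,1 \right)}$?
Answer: $- \frac{261}{2} \approx -130.5$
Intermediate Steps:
$W{\left(p,G \right)} = \frac{1}{2}$
$29 \left(- (6 + 3)\right) W{\left(-4,1 \right)} = 29 \left(- (6 + 3)\right) \frac{1}{2} = 29 \left(\left(-1\right) 9\right) \frac{1}{2} = 29 \left(-9\right) \frac{1}{2} = \left(-261\right) \frac{1}{2} = - \frac{261}{2}$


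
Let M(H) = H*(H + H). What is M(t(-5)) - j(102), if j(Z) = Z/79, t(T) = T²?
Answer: 98648/79 ≈ 1248.7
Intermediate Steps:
M(H) = 2*H² (M(H) = H*(2*H) = 2*H²)
j(Z) = Z/79 (j(Z) = Z*(1/79) = Z/79)
M(t(-5)) - j(102) = 2*((-5)²)² - 102/79 = 2*25² - 1*102/79 = 2*625 - 102/79 = 1250 - 102/79 = 98648/79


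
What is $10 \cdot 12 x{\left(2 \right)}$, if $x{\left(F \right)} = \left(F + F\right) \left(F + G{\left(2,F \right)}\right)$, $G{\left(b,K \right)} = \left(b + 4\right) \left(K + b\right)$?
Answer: $12480$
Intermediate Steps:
$G{\left(b,K \right)} = \left(4 + b\right) \left(K + b\right)$
$x{\left(F \right)} = 2 F \left(12 + 7 F\right)$ ($x{\left(F \right)} = \left(F + F\right) \left(F + \left(2^{2} + 4 F + 4 \cdot 2 + F 2\right)\right) = 2 F \left(F + \left(4 + 4 F + 8 + 2 F\right)\right) = 2 F \left(F + \left(12 + 6 F\right)\right) = 2 F \left(12 + 7 F\right)$)
$10 \cdot 12 x{\left(2 \right)} = 10 \cdot 12 \cdot 2 \cdot 2 \left(12 + 7 \cdot 2\right) = 120 \cdot 2 \cdot 2 \left(12 + 14\right) = 120 \cdot 2 \cdot 2 \cdot 26 = 120 \cdot 104 = 12480$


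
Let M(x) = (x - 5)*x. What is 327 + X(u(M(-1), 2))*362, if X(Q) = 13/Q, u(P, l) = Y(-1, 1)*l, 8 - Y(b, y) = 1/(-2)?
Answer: 10265/17 ≈ 603.82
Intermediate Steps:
Y(b, y) = 17/2 (Y(b, y) = 8 - 1/(-2) = 8 - 1*(-½) = 8 + ½ = 17/2)
M(x) = x*(-5 + x) (M(x) = (-5 + x)*x = x*(-5 + x))
u(P, l) = 17*l/2
327 + X(u(M(-1), 2))*362 = 327 + (13/(((17/2)*2)))*362 = 327 + (13/17)*362 = 327 + 4706/17 = 10265/17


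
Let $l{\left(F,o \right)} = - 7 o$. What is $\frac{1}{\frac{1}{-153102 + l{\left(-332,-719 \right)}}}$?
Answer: $-148069$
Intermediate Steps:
$\frac{1}{\frac{1}{-153102 + l{\left(-332,-719 \right)}}} = \frac{1}{\frac{1}{-153102 - -5033}} = \frac{1}{\frac{1}{-153102 + 5033}} = \frac{1}{\frac{1}{-148069}} = \frac{1}{- \frac{1}{148069}} = -148069$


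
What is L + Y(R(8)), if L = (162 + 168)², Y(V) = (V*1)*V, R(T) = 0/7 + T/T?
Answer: 108901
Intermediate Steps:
R(T) = 1 (R(T) = 0*(⅐) + 1 = 0 + 1 = 1)
Y(V) = V² (Y(V) = V*V = V²)
L = 108900 (L = 330² = 108900)
L + Y(R(8)) = 108900 + 1² = 108900 + 1 = 108901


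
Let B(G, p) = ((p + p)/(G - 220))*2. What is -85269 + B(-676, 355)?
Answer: -19100611/224 ≈ -85271.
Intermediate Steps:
B(G, p) = 4*p/(-220 + G) (B(G, p) = ((2*p)/(-220 + G))*2 = (2*p/(-220 + G))*2 = 4*p/(-220 + G))
-85269 + B(-676, 355) = -85269 + 4*355/(-220 - 676) = -85269 + 4*355/(-896) = -85269 + 4*355*(-1/896) = -85269 - 355/224 = -19100611/224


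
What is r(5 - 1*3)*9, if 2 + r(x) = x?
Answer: 0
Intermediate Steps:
r(x) = -2 + x
r(5 - 1*3)*9 = (-2 + (5 - 1*3))*9 = (-2 + (5 - 3))*9 = (-2 + 2)*9 = 0*9 = 0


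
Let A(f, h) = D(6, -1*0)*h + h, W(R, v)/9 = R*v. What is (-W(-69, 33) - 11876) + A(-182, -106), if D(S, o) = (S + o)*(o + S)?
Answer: 4695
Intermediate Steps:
D(S, o) = (S + o)**2 (D(S, o) = (S + o)*(S + o) = (S + o)**2)
W(R, v) = 9*R*v (W(R, v) = 9*(R*v) = 9*R*v)
A(f, h) = 37*h (A(f, h) = (6 - 1*0)**2*h + h = (6 + 0)**2*h + h = 6**2*h + h = 36*h + h = 37*h)
(-W(-69, 33) - 11876) + A(-182, -106) = (-9*(-69)*33 - 11876) + 37*(-106) = (-1*(-20493) - 11876) - 3922 = (20493 - 11876) - 3922 = 8617 - 3922 = 4695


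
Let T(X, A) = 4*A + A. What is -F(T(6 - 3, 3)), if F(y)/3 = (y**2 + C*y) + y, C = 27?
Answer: -1935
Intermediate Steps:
T(X, A) = 5*A
F(y) = 3*y**2 + 84*y (F(y) = 3*((y**2 + 27*y) + y) = 3*(y**2 + 28*y) = 3*y**2 + 84*y)
-F(T(6 - 3, 3)) = -3*5*3*(28 + 5*3) = -3*15*(28 + 15) = -3*15*43 = -1*1935 = -1935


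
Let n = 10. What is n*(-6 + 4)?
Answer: -20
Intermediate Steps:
n*(-6 + 4) = 10*(-6 + 4) = 10*(-2) = -20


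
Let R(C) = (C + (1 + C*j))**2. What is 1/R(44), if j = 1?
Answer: 1/7921 ≈ 0.00012625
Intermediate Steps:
R(C) = (1 + 2*C)**2 (R(C) = (C + (1 + C*1))**2 = (C + (1 + C))**2 = (1 + 2*C)**2)
1/R(44) = 1/((1 + 2*44)**2) = 1/((1 + 88)**2) = 1/(89**2) = 1/7921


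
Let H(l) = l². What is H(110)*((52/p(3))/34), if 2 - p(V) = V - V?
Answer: 157300/17 ≈ 9252.9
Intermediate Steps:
p(V) = 2 (p(V) = 2 - (V - V) = 2 - 1*0 = 2 + 0 = 2)
H(110)*((52/p(3))/34) = 110²*((52/2)/34) = 12100*((52*(½))*(1/34)) = 12100*(26*(1/34)) = 12100*(13/17) = 157300/17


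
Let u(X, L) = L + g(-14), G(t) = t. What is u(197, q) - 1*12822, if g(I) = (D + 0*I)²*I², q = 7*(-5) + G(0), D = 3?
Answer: -11093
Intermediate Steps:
q = -35 (q = 7*(-5) + 0 = -35 + 0 = -35)
g(I) = 9*I² (g(I) = (3 + 0*I)²*I² = (3 + 0)²*I² = 3²*I² = 9*I²)
u(X, L) = 1764 + L (u(X, L) = L + 9*(-14)² = L + 9*196 = L + 1764 = 1764 + L)
u(197, q) - 1*12822 = (1764 - 35) - 1*12822 = 1729 - 12822 = -11093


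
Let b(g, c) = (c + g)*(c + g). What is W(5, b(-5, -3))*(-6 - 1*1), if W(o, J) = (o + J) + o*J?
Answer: -2723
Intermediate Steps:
b(g, c) = (c + g)²
W(o, J) = J + o + J*o (W(o, J) = (J + o) + J*o = J + o + J*o)
W(5, b(-5, -3))*(-6 - 1*1) = ((-3 - 5)² + 5 + (-3 - 5)²*5)*(-6 - 1*1) = ((-8)² + 5 + (-8)²*5)*(-6 - 1) = (64 + 5 + 64*5)*(-7) = (64 + 5 + 320)*(-7) = 389*(-7) = -2723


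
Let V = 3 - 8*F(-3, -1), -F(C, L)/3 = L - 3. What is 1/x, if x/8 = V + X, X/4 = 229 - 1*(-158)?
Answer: 1/11640 ≈ 8.5911e-5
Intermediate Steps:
X = 1548 (X = 4*(229 - 1*(-158)) = 4*(229 + 158) = 4*387 = 1548)
F(C, L) = 9 - 3*L (F(C, L) = -3*(L - 3) = -3*(-3 + L) = 9 - 3*L)
V = -93 (V = 3 - 8*(9 - 3*(-1)) = 3 - 8*(9 + 3) = 3 - 8*12 = 3 - 96 = -93)
x = 11640 (x = 8*(-93 + 1548) = 8*1455 = 11640)
1/x = 1/11640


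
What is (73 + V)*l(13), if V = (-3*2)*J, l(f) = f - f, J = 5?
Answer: 0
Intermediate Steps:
l(f) = 0
V = -30 (V = -3*2*5 = -6*5 = -30)
(73 + V)*l(13) = (73 - 30)*0 = 43*0 = 0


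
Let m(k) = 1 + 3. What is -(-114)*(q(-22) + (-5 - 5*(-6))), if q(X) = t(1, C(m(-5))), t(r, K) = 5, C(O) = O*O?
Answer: 3420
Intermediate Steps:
m(k) = 4
C(O) = O²
q(X) = 5
-(-114)*(q(-22) + (-5 - 5*(-6))) = -(-114)*(5 + (-5 - 5*(-6))) = -(-114)*(5 + (-5 + 30)) = -(-114)*(5 + 25) = -(-114)*30 = -1*(-3420) = 3420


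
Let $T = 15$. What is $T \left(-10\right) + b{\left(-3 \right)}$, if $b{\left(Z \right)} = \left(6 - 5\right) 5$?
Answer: $-145$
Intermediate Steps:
$b{\left(Z \right)} = 5$ ($b{\left(Z \right)} = 1 \cdot 5 = 5$)
$T \left(-10\right) + b{\left(-3 \right)} = 15 \left(-10\right) + 5 = -150 + 5 = -145$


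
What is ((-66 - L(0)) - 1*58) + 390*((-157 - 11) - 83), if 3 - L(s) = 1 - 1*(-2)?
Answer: -98014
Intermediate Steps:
L(s) = 0 (L(s) = 3 - (1 - 1*(-2)) = 3 - (1 + 2) = 3 - 1*3 = 3 - 3 = 0)
((-66 - L(0)) - 1*58) + 390*((-157 - 11) - 83) = ((-66 - 1*0) - 1*58) + 390*((-157 - 11) - 83) = ((-66 + 0) - 58) + 390*(-168 - 83) = (-66 - 58) + 390*(-251) = -124 - 97890 = -98014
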